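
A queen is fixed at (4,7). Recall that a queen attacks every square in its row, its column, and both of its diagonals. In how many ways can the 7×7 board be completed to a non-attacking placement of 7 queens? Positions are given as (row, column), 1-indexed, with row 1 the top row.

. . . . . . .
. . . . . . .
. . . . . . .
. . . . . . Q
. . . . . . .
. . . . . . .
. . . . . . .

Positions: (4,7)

6

Branch on row 1: col 1 → 1; col 2 → 2; col 3 → 0; col 5 → 1; col 6 → 2.
Sum: 1 + 2 + 0 + 1 + 2 = 6.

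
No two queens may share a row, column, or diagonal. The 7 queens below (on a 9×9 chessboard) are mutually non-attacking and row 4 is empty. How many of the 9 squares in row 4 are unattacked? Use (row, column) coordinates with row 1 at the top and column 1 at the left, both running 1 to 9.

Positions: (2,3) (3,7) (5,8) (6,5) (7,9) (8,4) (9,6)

(2,3) attacks row 4 at column 3 and diagonals 1, 5.
(3,7) attacks row 4 at column 7 and diagonals 6, 8.
(5,8) attacks row 4 at column 8 and diagonals 7, 9.
(6,5) attacks row 4 at column 5 and diagonals 3, 7.
(7,9) attacks row 4 at column 9 and diagonals 6.
(8,4) attacks row 4 at column 4 and diagonals 8.
(9,6) attacks row 4 at column 6 and diagonals 1.
Attacked columns: {1, 3, 4, 5, 6, 7, 8, 9}. Safe: {2}.

1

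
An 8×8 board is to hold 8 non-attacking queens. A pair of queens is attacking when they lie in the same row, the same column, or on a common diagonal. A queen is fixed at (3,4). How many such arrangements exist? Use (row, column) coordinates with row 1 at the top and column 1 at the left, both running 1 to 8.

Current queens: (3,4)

Branch on row 1: col 1 → 1; col 3 → 3; col 5 → 6; col 7 → 1; col 8 → 1.
Sum: 1 + 3 + 6 + 1 + 1 = 12.

12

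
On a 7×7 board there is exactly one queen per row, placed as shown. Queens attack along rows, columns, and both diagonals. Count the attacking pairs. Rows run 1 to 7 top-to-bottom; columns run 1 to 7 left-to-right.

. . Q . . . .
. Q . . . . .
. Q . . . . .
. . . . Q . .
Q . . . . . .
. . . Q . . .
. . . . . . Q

3

Same column: (2,2)–(3,2) (column 2).
Same diagonal: (1,3)–(2,2) (|1−2| = |3−2| = 1); (2,2)–(7,7) (|2−7| = |2−7| = 5).
Total attacking pairs: 3.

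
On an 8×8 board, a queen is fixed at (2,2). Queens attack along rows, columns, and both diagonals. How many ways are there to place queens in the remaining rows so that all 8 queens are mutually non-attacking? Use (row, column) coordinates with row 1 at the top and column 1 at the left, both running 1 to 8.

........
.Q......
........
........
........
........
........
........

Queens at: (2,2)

Branch on row 1: col 4 → 6; col 5 → 4; col 6 → 2; col 7 → 2; col 8 → 2.
Sum: 6 + 4 + 2 + 2 + 2 = 16.

16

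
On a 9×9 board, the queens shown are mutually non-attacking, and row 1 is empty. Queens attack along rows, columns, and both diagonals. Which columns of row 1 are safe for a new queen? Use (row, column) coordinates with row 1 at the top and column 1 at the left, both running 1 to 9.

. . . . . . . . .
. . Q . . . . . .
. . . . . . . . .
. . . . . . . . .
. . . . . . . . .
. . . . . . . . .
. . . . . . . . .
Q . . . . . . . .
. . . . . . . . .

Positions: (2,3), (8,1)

columns 5, 6, 7, 9

(2,3) attacks row 1 at column 3 and diagonals 2, 4.
(8,1) attacks row 1 at column 1 and diagonals 8.
Attacked columns: {1, 2, 3, 4, 8}. Safe: {5, 6, 7, 9}.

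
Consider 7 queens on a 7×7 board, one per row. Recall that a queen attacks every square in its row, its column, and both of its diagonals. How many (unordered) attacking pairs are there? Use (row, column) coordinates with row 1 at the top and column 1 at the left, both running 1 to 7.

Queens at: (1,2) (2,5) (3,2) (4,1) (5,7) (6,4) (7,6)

3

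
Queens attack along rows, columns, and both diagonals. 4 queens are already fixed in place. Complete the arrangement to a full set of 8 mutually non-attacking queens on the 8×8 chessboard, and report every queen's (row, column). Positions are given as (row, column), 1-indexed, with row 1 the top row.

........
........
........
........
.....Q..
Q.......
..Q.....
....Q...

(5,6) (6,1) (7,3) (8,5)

(1,7) (2,4) (3,2) (4,8) (5,6) (6,1) (7,3) (8,5)

Row 1: attacked by (5,6)→{2,6}; (6,1)→{1,6}; (7,3)→{3}; (8,5)→{5}. Safe: 4, 7, 8. Place at column 7.
Row 2: attacked by (1,7)→{6,7,8}; (5,6)→{3,6}; (6,1)→{1,5}; (7,3)→{3,8}; (8,5)→{5}. Safe: 2, 4. Place at column 4.
Row 3: attacked by (1,7)→{5,7}; (2,4)→{3,4,5}; (5,6)→{4,6,8}; (6,1)→{1,4}; (7,3)→{3,7}; (8,5)→{5}. Safe: 2. Place at column 2.
Row 4: attacked by (1,7)→{4,7}; (2,4)→{2,4,6}; (3,2)→{1,2,3}; (5,6)→{5,6,7}; (6,1)→{1,3}; (7,3)→{3,6}; (8,5)→{1,5}. Safe: 8. Place at column 8.
Columns [7, 4, 2, 8, 6, 1, 3, 5], r−c [-6, -2, 1, -4, -1, 5, 4, 3], r+c [8, 6, 5, 12, 11, 7, 10, 13] are all distinct, so no two queens attack.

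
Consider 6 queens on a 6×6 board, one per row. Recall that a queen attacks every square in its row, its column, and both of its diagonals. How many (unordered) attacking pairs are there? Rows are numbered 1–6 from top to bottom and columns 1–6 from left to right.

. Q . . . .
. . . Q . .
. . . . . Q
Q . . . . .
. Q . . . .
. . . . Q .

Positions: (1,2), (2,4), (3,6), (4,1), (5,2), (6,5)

Same column: (1,2)–(5,2) (column 2).
Same diagonal: (4,1)–(5,2) (|4−5| = |1−2| = 1).
Total attacking pairs: 2.

2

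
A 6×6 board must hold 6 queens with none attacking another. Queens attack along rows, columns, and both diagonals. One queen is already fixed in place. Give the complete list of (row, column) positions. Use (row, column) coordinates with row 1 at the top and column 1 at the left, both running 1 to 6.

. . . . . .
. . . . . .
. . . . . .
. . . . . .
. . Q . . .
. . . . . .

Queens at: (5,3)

Row 1: attacked by (5,3)→{3}. Safe: 1, 2, 4, 5, 6. Place at column 2.
Row 2: attacked by (1,2)→{1,2,3}; (5,3)→{3,6}. Safe: 4, 5. Place at column 4.
Row 3: attacked by (1,2)→{2,4}; (2,4)→{3,4,5}; (5,3)→{1,3,5}. Safe: 6. Place at column 6.
Row 4: attacked by (1,2)→{2,5}; (2,4)→{2,4,6}; (3,6)→{5,6}; (5,3)→{2,3,4}. Safe: 1. Place at column 1.
Row 6: attacked by (1,2)→{2}; (2,4)→{4}; (3,6)→{3,6}; (4,1)→{1,3}; (5,3)→{2,3,4}. Safe: 5. Place at column 5.
Columns [2, 4, 6, 1, 3, 5], r−c [-1, -2, -3, 3, 2, 1], r+c [3, 6, 9, 5, 8, 11] are all distinct, so no two queens attack.

(1,2) (2,4) (3,6) (4,1) (5,3) (6,5)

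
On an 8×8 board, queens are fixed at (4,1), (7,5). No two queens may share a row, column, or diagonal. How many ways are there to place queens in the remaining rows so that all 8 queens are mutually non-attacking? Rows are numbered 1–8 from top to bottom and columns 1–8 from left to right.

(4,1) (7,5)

Branch on row 1: col 2 → 0; col 3 → 1; col 6 → 2; col 7 → 0; col 8 → 0.
Sum: 0 + 1 + 2 + 0 + 0 = 3.

3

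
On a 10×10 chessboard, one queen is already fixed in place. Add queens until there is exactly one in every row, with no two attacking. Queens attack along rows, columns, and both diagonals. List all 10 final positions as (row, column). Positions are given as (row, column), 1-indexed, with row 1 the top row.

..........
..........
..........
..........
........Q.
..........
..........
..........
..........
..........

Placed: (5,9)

(1,2) (2,7) (3,5) (4,3) (5,9) (6,4) (7,10) (8,8) (9,6) (10,1)

Row 1: attacked by (5,9)→{5,9}. Safe: 1, 2, 3, 4, 6, 7, 8, 10. Place at column 2.
Row 2: attacked by (1,2)→{1,2,3}; (5,9)→{6,9}. Safe: 4, 5, 7, 8, 10. Place at column 7.
Row 3: attacked by (1,2)→{2,4}; (2,7)→{6,7,8}; (5,9)→{7,9}. Safe: 1, 3, 5, 10. Place at column 5.
Row 4: attacked by (1,2)→{2,5}; (2,7)→{5,7,9}; (3,5)→{4,5,6}; (5,9)→{8,9,10}. Safe: 1, 3. Place at column 3.
Row 6: attacked by (1,2)→{2,7}; (2,7)→{3,7}; (3,5)→{2,5,8}; (4,3)→{1,3,5}; (5,9)→{8,9,10}. Safe: 4, 6. Place at column 4.
Row 7: attacked by (1,2)→{2,8}; (2,7)→{2,7}; (3,5)→{1,5,9}; (4,3)→{3,6}; (5,9)→{7,9}; (6,4)→{3,4,5}. Safe: 10. Place at column 10.
Row 8: attacked by (1,2)→{2,9}; (2,7)→{1,7}; (3,5)→{5,10}; (4,3)→{3,7}; (5,9)→{6,9}; (6,4)→{2,4,6}; (7,10)→{9,10}. Safe: 8. Place at column 8.
Row 9: attacked by (1,2)→{2,10}; (2,7)→{7}; (3,5)→{5}; (4,3)→{3,8}; (5,9)→{5,9}; (6,4)→{1,4,7}; (7,10)→{8,10}; (8,8)→{7,8,9}. Safe: 6. Place at column 6.
Row 10: attacked by (1,2)→{2}; (2,7)→{7}; (3,5)→{5}; (4,3)→{3,9}; (5,9)→{4,9}; (6,4)→{4,8}; (7,10)→{7,10}; (8,8)→{6,8,10}; (9,6)→{5,6,7}. Safe: 1. Place at column 1.
Columns [2, 7, 5, 3, 9, 4, 10, 8, 6, 1], r−c [-1, -5, -2, 1, -4, 2, -3, 0, 3, 9], r+c [3, 9, 8, 7, 14, 10, 17, 16, 15, 11] are all distinct, so no two queens attack.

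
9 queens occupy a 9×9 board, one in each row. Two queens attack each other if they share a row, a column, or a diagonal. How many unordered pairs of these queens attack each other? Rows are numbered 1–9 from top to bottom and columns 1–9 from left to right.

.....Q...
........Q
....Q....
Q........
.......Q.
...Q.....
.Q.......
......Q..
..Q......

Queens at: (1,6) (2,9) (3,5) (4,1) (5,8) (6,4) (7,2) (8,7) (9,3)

0

All columns are distinct and no two queens satisfy |Δrow| = |Δcol|, so no pair attacks.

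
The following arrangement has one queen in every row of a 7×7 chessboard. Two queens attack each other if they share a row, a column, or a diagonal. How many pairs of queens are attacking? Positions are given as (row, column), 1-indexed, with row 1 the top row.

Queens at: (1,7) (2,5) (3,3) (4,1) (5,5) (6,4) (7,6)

Same column: (2,5)–(5,5) (column 5).
Same diagonal: (3,3)–(5,5) (|3−5| = |3−5| = 2); (5,5)–(6,4) (|5−6| = |5−4| = 1).
Total attacking pairs: 3.

3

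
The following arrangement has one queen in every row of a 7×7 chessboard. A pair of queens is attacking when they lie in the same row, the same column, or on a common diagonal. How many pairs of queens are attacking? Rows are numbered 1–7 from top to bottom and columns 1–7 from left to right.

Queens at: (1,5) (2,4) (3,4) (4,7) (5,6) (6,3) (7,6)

Same column: (2,4)–(3,4) (column 4); (5,6)–(7,6) (column 6).
Same diagonal: (1,5)–(2,4) (|1−2| = |5−4| = 1); (3,4)–(5,6) (|3−5| = |4−6| = 2); (4,7)–(5,6) (|4−5| = |7−6| = 1).
Total attacking pairs: 5.

5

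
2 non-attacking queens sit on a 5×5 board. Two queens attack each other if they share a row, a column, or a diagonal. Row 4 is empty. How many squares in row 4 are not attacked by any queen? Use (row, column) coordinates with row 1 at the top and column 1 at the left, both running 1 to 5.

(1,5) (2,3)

(1,5) attacks row 4 at column 5 and diagonals 2.
(2,3) attacks row 4 at column 3 and diagonals 1, 5.
Attacked columns: {1, 2, 3, 5}. Safe: {4}.

1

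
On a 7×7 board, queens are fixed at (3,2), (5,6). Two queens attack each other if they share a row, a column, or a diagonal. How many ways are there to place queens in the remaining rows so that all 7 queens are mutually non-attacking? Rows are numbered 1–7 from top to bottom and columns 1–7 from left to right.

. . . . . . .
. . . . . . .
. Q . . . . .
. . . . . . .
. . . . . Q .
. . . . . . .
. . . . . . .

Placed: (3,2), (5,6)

Branch on row 1: col 1 → 0; col 3 → 1; col 5 → 1; col 7 → 0.
Sum: 0 + 1 + 1 + 0 = 2.

2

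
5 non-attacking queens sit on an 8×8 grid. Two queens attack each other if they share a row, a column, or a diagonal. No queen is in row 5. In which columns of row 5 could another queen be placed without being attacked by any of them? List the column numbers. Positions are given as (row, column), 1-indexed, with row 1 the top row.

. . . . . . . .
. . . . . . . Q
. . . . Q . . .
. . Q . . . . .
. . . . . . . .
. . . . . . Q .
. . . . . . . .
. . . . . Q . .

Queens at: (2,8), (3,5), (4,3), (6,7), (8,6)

(2,8) attacks row 5 at column 8 and diagonals 5.
(3,5) attacks row 5 at column 5 and diagonals 3, 7.
(4,3) attacks row 5 at column 3 and diagonals 2, 4.
(6,7) attacks row 5 at column 7 and diagonals 6, 8.
(8,6) attacks row 5 at column 6 and diagonals 3.
Attacked columns: {2, 3, 4, 5, 6, 7, 8}. Safe: {1}.

columns 1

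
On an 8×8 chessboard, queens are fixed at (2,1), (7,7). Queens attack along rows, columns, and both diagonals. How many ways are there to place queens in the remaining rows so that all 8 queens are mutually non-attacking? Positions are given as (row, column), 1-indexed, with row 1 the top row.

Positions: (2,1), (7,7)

3

Branch on row 1: col 3 → 0; col 4 → 1; col 5 → 1; col 6 → 1; col 8 → 0.
Sum: 0 + 1 + 1 + 1 + 0 = 3.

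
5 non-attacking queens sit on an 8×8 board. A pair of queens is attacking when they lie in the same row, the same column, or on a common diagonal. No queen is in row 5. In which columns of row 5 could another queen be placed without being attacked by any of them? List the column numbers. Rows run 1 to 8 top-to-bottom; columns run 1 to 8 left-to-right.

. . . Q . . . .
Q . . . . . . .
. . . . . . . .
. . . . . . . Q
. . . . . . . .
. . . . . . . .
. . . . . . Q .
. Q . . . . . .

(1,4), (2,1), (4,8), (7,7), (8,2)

columns 3, 6

(1,4) attacks row 5 at column 4 and diagonals 8.
(2,1) attacks row 5 at column 1 and diagonals 4.
(4,8) attacks row 5 at column 8 and diagonals 7.
(7,7) attacks row 5 at column 7 and diagonals 5.
(8,2) attacks row 5 at column 2 and diagonals 5.
Attacked columns: {1, 2, 4, 5, 7, 8}. Safe: {3, 6}.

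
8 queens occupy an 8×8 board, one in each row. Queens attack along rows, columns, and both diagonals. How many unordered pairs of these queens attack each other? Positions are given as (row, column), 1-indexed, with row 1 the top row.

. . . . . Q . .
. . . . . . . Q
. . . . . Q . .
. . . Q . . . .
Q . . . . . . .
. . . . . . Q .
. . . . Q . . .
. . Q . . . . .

Same column: (1,6)–(3,6) (column 6).
Total attacking pairs: 1.

1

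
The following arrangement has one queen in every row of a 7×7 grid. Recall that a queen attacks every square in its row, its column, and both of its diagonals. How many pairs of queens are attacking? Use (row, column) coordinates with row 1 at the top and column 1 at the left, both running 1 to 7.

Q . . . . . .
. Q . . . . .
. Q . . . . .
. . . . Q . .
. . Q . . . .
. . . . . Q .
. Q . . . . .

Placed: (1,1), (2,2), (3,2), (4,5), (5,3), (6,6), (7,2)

7

Same column: (2,2)–(3,2) (column 2); (2,2)–(7,2) (column 2); (3,2)–(7,2) (column 2).
Same diagonal: (1,1)–(2,2) (|1−2| = |1−2| = 1); (1,1)–(6,6) (|1−6| = |1−6| = 5); (2,2)–(6,6) (|2−6| = |2−6| = 4); (4,5)–(7,2) (|4−7| = |5−2| = 3).
Total attacking pairs: 7.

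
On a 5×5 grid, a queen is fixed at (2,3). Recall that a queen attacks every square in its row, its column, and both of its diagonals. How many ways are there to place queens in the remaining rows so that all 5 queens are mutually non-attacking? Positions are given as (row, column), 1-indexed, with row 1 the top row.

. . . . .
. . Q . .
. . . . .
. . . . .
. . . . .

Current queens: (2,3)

2

Branch on row 1: col 1 → 1; col 5 → 1.
Sum: 1 + 1 = 2.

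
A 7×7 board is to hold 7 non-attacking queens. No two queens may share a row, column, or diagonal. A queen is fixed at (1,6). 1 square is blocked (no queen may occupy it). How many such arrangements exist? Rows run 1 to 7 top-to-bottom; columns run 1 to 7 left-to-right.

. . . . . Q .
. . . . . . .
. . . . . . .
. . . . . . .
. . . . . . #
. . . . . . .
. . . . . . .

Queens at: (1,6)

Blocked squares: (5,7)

Branch on row 2: col 1 → 0; col 2 → 1; col 3 → 2; col 4 → 2.
Sum: 0 + 1 + 2 + 2 = 5.

5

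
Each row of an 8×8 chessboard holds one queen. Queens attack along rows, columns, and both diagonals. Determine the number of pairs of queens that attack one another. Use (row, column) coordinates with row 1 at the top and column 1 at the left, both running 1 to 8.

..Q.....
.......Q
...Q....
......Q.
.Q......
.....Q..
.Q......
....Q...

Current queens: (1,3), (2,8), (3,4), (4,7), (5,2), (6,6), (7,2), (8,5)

3

Same column: (5,2)–(7,2) (column 2).
Same diagonal: (3,4)–(5,2) (|3−5| = |4−2| = 2); (5,2)–(8,5) (|5−8| = |2−5| = 3).
Total attacking pairs: 3.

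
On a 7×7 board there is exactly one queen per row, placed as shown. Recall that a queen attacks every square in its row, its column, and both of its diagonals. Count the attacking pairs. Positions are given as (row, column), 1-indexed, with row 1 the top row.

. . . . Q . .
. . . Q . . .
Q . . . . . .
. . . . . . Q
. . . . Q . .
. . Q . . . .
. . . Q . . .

Same column: (1,5)–(5,5) (column 5); (2,4)–(7,4) (column 4).
Same diagonal: (1,5)–(2,4) (|1−2| = |5−4| = 1); (4,7)–(7,4) (|4−7| = |7−4| = 3); (6,3)–(7,4) (|6−7| = |3−4| = 1).
Total attacking pairs: 5.

5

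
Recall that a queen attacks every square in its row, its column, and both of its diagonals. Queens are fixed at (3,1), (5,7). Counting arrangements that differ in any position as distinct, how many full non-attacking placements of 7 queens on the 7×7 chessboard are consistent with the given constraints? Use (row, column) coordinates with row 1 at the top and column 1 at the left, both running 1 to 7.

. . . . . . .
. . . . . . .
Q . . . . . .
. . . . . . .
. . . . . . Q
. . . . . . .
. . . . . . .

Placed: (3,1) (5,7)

2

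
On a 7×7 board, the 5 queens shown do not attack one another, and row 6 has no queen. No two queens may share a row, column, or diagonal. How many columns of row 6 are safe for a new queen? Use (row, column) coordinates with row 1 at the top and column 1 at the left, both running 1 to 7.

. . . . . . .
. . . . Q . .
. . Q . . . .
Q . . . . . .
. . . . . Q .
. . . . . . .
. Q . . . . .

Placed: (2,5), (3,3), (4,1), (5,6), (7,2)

(2,5) attacks row 6 at column 5 and diagonals 1.
(3,3) attacks row 6 at column 3 and diagonals 6.
(4,1) attacks row 6 at column 1 and diagonals 3.
(5,6) attacks row 6 at column 6 and diagonals 5, 7.
(7,2) attacks row 6 at column 2 and diagonals 1, 3.
Attacked columns: {1, 2, 3, 5, 6, 7}. Safe: {4}.

1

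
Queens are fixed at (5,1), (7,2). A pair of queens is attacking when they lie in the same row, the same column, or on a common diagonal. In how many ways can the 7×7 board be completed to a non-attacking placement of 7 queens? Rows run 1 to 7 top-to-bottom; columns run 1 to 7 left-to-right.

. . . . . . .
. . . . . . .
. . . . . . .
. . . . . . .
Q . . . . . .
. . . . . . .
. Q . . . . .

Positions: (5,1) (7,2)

2

Branch on row 1: col 3 → 0; col 4 → 0; col 6 → 2; col 7 → 0.
Sum: 0 + 0 + 2 + 0 = 2.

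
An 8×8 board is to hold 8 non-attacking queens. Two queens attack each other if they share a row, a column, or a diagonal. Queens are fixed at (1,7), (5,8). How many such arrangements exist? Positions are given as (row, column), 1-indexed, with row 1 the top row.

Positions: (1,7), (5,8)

3

Branch on row 2: col 1 → 0; col 2 → 1; col 3 → 1; col 4 → 1.
Sum: 0 + 1 + 1 + 1 = 3.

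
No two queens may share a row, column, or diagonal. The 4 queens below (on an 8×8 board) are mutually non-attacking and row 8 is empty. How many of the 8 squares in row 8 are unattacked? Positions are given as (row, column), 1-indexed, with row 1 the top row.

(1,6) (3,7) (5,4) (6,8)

2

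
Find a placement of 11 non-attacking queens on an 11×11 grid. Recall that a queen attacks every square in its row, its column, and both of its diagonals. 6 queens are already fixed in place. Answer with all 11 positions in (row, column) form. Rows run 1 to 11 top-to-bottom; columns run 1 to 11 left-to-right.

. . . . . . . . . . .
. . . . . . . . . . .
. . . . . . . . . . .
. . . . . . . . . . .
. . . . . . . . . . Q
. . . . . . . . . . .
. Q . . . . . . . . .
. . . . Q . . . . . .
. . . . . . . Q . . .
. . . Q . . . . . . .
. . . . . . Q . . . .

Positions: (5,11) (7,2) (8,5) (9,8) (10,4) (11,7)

(1,10) (2,3) (3,1) (4,6) (5,11) (6,9) (7,2) (8,5) (9,8) (10,4) (11,7)

Row 1: attacked by (5,11)→{7,11}; (7,2)→{2,8}; (8,5)→{5}; (9,8)→{8}; (10,4)→{4}; (11,7)→{7}. Safe: 1, 3, 6, 9, 10. Place at column 10.
Row 2: attacked by (1,10)→{9,10,11}; (5,11)→{8,11}; (7,2)→{2,7}; (8,5)→{5,11}; (9,8)→{1,8}; (10,4)→{4}; (11,7)→{7}. Safe: 3, 6. Place at column 3.
Row 3: attacked by (1,10)→{8,10}; (2,3)→{2,3,4}; (5,11)→{9,11}; (7,2)→{2,6}; (8,5)→{5,10}; (9,8)→{2,8}; (10,4)→{4,11}; (11,7)→{7}. Safe: 1. Place at column 1.
Row 4: attacked by (1,10)→{7,10}; (2,3)→{1,3,5}; (3,1)→{1,2}; (5,11)→{10,11}; (7,2)→{2,5}; (8,5)→{1,5,9}; (9,8)→{3,8}; (10,4)→{4,10}; (11,7)→{7}. Safe: 6. Place at column 6.
Row 6: attacked by (1,10)→{5,10}; (2,3)→{3,7}; (3,1)→{1,4}; (4,6)→{4,6,8}; (5,11)→{10,11}; (7,2)→{1,2,3}; (8,5)→{3,5,7}; (9,8)→{5,8,11}; (10,4)→{4,8}; (11,7)→{2,7}. Safe: 9. Place at column 9.
Columns [10, 3, 1, 6, 11, 9, 2, 5, 8, 4, 7], r−c [-9, -1, 2, -2, -6, -3, 5, 3, 1, 6, 4], r+c [11, 5, 4, 10, 16, 15, 9, 13, 17, 14, 18] are all distinct, so no two queens attack.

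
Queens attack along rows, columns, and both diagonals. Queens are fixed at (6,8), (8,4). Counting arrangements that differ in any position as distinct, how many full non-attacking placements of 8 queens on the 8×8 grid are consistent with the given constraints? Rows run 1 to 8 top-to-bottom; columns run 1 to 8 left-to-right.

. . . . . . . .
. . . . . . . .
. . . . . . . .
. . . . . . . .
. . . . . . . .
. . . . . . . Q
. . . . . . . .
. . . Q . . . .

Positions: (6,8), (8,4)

4

Branch on row 1: col 1 → 0; col 2 → 1; col 5 → 1; col 6 → 1; col 7 → 1.
Sum: 0 + 1 + 1 + 1 + 1 = 4.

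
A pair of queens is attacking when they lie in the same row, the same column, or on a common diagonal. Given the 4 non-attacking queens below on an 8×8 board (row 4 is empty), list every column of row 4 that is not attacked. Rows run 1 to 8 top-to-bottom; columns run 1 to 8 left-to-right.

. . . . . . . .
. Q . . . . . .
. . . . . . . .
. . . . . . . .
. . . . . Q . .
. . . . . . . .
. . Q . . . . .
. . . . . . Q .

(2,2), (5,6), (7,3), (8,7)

columns 1, 8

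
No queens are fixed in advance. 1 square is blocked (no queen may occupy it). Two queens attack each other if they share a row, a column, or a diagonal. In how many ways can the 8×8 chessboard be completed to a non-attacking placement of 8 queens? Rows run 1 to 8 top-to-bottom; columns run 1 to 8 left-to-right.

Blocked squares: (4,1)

74

Branch on row 1: col 1 → 4; col 2 → 6; col 3 → 12; col 4 → 18; col 5 → 13; col 6 → 12; col 7 → 6; col 8 → 3.
Sum: 4 + 6 + 12 + 18 + 13 + 12 + 6 + 3 = 74.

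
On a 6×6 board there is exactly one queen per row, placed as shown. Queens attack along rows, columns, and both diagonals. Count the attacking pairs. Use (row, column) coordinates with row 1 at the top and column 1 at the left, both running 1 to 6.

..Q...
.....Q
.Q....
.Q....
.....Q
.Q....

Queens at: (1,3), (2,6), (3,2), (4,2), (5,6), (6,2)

Same column: (2,6)–(5,6) (column 6); (3,2)–(4,2) (column 2); (3,2)–(6,2) (column 2); (4,2)–(6,2) (column 2).
Same diagonal: (2,6)–(6,2) (|2−6| = |6−2| = 4).
Total attacking pairs: 5.

5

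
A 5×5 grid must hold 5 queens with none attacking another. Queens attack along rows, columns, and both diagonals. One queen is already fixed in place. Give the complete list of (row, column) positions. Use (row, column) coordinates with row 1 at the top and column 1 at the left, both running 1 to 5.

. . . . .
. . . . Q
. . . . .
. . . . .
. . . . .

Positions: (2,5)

(1,2) (2,5) (3,3) (4,1) (5,4)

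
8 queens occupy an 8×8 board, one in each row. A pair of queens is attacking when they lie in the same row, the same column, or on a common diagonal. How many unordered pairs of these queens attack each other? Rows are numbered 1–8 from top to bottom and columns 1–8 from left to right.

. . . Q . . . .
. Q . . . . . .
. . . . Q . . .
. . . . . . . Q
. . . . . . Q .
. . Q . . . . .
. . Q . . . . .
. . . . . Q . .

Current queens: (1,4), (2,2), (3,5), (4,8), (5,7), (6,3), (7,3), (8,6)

3

Same column: (6,3)–(7,3) (column 3).
Same diagonal: (3,5)–(5,7) (|3−5| = |5−7| = 2); (4,8)–(5,7) (|4−5| = |8−7| = 1).
Total attacking pairs: 3.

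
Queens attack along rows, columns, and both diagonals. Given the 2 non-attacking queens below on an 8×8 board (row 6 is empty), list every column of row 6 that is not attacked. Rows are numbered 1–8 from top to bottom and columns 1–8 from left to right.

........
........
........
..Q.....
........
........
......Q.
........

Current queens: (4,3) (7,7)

(4,3) attacks row 6 at column 3 and diagonals 1, 5.
(7,7) attacks row 6 at column 7 and diagonals 6, 8.
Attacked columns: {1, 3, 5, 6, 7, 8}. Safe: {2, 4}.

columns 2, 4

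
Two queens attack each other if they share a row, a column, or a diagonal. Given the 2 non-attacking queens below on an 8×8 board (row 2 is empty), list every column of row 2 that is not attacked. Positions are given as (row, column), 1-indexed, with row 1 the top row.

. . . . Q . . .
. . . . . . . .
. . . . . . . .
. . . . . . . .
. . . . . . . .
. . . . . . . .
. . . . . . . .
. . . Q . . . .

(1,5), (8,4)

(1,5) attacks row 2 at column 5 and diagonals 4, 6.
(8,4) attacks row 2 at column 4.
Attacked columns: {4, 5, 6}. Safe: {1, 2, 3, 7, 8}.

columns 1, 2, 3, 7, 8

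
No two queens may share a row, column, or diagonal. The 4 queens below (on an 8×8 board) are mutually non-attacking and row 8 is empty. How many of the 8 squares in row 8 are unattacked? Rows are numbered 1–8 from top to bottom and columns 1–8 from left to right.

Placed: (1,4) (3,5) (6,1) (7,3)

3

(1,4) attacks row 8 at column 4.
(3,5) attacks row 8 at column 5.
(6,1) attacks row 8 at column 1 and diagonals 3.
(7,3) attacks row 8 at column 3 and diagonals 2, 4.
Attacked columns: {1, 2, 3, 4, 5}. Safe: {6, 7, 8}.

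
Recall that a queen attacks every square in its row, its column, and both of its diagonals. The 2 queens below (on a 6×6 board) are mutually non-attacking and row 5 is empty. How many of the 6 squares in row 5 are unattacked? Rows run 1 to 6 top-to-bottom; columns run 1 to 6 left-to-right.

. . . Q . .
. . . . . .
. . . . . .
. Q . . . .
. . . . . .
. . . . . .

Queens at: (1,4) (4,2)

2

(1,4) attacks row 5 at column 4.
(4,2) attacks row 5 at column 2 and diagonals 1, 3.
Attacked columns: {1, 2, 3, 4}. Safe: {5, 6}.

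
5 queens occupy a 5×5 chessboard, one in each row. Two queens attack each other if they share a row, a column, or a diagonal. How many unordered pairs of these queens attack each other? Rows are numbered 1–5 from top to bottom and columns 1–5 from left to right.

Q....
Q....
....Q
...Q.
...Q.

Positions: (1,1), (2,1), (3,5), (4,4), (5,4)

Same column: (1,1)–(2,1) (column 1); (4,4)–(5,4) (column 4).
Same diagonal: (1,1)–(4,4) (|1−4| = |1−4| = 3); (2,1)–(5,4) (|2−5| = |1−4| = 3); (3,5)–(4,4) (|3−4| = |5−4| = 1).
Total attacking pairs: 5.

5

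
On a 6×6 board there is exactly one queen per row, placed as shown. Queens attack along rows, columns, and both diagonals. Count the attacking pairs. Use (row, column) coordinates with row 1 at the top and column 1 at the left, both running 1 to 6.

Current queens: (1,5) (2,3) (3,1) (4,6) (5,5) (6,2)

2

Same column: (1,5)–(5,5) (column 5).
Same diagonal: (4,6)–(5,5) (|4−5| = |6−5| = 1).
Total attacking pairs: 2.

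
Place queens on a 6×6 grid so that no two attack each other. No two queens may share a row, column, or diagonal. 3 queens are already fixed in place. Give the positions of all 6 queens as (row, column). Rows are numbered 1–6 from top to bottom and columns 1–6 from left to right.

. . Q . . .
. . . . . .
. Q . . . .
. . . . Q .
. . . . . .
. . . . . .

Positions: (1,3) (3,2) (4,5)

(1,3) (2,6) (3,2) (4,5) (5,1) (6,4)

Row 2: attacked by (1,3)→{2,3,4}; (3,2)→{1,2,3}; (4,5)→{3,5}. Safe: 6. Place at column 6.
Row 5: attacked by (1,3)→{3}; (2,6)→{3,6}; (3,2)→{2,4}; (4,5)→{4,5,6}. Safe: 1. Place at column 1.
Row 6: attacked by (1,3)→{3}; (2,6)→{2,6}; (3,2)→{2,5}; (4,5)→{3,5}; (5,1)→{1,2}. Safe: 4. Place at column 4.
Columns [3, 6, 2, 5, 1, 4], r−c [-2, -4, 1, -1, 4, 2], r+c [4, 8, 5, 9, 6, 10] are all distinct, so no two queens attack.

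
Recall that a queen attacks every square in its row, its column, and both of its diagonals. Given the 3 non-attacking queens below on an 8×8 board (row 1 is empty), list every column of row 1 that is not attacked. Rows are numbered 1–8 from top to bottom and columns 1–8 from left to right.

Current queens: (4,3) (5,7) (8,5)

(4,3) attacks row 1 at column 3 and diagonals 6.
(5,7) attacks row 1 at column 7 and diagonals 3.
(8,5) attacks row 1 at column 5.
Attacked columns: {3, 5, 6, 7}. Safe: {1, 2, 4, 8}.

columns 1, 2, 4, 8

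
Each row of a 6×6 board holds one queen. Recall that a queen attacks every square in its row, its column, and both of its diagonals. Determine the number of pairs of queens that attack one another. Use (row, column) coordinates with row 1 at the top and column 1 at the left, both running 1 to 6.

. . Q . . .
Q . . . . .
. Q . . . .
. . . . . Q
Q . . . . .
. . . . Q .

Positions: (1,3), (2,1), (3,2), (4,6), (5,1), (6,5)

5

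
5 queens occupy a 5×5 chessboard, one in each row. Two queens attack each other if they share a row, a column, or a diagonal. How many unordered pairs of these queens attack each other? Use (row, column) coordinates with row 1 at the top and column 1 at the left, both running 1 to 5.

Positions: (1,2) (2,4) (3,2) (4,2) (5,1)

6

Same column: (1,2)–(3,2) (column 2); (1,2)–(4,2) (column 2); (3,2)–(4,2) (column 2).
Same diagonal: (2,4)–(4,2) (|2−4| = |4−2| = 2); (2,4)–(5,1) (|2−5| = |4−1| = 3); (4,2)–(5,1) (|4−5| = |2−1| = 1).
Total attacking pairs: 6.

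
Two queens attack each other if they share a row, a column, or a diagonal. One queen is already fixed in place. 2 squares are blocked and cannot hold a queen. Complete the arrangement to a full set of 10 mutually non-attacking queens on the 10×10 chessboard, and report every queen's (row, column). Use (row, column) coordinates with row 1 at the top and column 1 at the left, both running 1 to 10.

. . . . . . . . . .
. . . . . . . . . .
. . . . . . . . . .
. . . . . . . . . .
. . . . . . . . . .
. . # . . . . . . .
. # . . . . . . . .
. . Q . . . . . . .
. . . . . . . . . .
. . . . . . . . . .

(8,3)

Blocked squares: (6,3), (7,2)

Row 1: attacked by (8,3)→{3,10}. Safe: 1, 2, 4, 5, 6, 7, 8, 9. Place at column 1.
Row 2: attacked by (1,1)→{1,2}; (8,3)→{3,9}. Safe: 4, 5, 6, 7, 8, 10. Place at column 10.
Row 3: attacked by (1,1)→{1,3}; (2,10)→{9,10}; (8,3)→{3,8}. Safe: 2, 4, 5, 6, 7. Place at column 7.
Row 4: attacked by (1,1)→{1,4}; (2,10)→{8,10}; (3,7)→{6,7,8}; (8,3)→{3,7}. Safe: 2, 5, 9. Place at column 5.
Row 5: attacked by (1,1)→{1,5}; (2,10)→{7,10}; (3,7)→{5,7,9}; (4,5)→{4,5,6}; (8,3)→{3,6}. Safe: 2, 8. Place at column 8.
Row 6: attacked by (1,1)→{1,6}; (2,10)→{6,10}; (3,7)→{4,7,10}; (4,5)→{3,5,7}; (5,8)→{7,8,9}; (8,3)→{1,3,5}. Blocked: 3. Safe: 2. Place at column 2.
Row 7: attacked by (1,1)→{1,7}; (2,10)→{5,10}; (3,7)→{3,7}; (4,5)→{2,5,8}; (5,8)→{6,8,10}; (6,2)→{1,2,3}; (8,3)→{2,3,4}. Blocked: 2. Safe: 9. Place at column 9.
Row 9: attacked by (1,1)→{1,9}; (2,10)→{3,10}; (3,7)→{1,7}; (4,5)→{5,10}; (5,8)→{4,8}; (6,2)→{2,5}; (7,9)→{7,9}; (8,3)→{2,3,4}. Safe: 6. Place at column 6.
Row 10: attacked by (1,1)→{1,10}; (2,10)→{2,10}; (3,7)→{7}; (4,5)→{5}; (5,8)→{3,8}; (6,2)→{2,6}; (7,9)→{6,9}; (8,3)→{1,3,5}; (9,6)→{5,6,7}. Safe: 4. Place at column 4.
Columns [1, 10, 7, 5, 8, 2, 9, 3, 6, 4], r−c [0, -8, -4, -1, -3, 4, -2, 5, 3, 6], r+c [2, 12, 10, 9, 13, 8, 16, 11, 15, 14] are all distinct, so no two queens attack.

(1,1) (2,10) (3,7) (4,5) (5,8) (6,2) (7,9) (8,3) (9,6) (10,4)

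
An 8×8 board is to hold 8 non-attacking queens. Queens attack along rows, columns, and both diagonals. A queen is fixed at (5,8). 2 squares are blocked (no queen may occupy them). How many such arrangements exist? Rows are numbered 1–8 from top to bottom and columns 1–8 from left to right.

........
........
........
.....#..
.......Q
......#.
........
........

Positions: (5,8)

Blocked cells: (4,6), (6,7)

12

Branch on row 1: col 1 → 0; col 2 → 0; col 3 → 4; col 5 → 2; col 6 → 4; col 7 → 2.
Sum: 0 + 0 + 4 + 2 + 4 + 2 = 12.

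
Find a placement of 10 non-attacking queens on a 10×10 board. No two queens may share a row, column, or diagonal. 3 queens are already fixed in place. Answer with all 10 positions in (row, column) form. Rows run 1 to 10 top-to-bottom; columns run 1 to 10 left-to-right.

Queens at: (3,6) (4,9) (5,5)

Row 1: attacked by (3,6)→{4,6,8}; (4,9)→{6,9}; (5,5)→{1,5,9}. Safe: 2, 3, 7, 10. Place at column 3.
Row 2: attacked by (1,3)→{2,3,4}; (3,6)→{5,6,7}; (4,9)→{7,9}; (5,5)→{2,5,8}. Safe: 1, 10. Place at column 1.
Row 6: attacked by (1,3)→{3,8}; (2,1)→{1,5}; (3,6)→{3,6,9}; (4,9)→{7,9}; (5,5)→{4,5,6}. Safe: 2, 10. Place at column 10.
Row 7: attacked by (1,3)→{3,9}; (2,1)→{1,6}; (3,6)→{2,6,10}; (4,9)→{6,9}; (5,5)→{3,5,7}; (6,10)→{9,10}. Safe: 4, 8. Place at column 8.
Row 8: attacked by (1,3)→{3,10}; (2,1)→{1,7}; (3,6)→{1,6}; (4,9)→{5,9}; (5,5)→{2,5,8}; (6,10)→{8,10}; (7,8)→{7,8,9}. Safe: 4. Place at column 4.
Row 9: attacked by (1,3)→{3}; (2,1)→{1,8}; (3,6)→{6}; (4,9)→{4,9}; (5,5)→{1,5,9}; (6,10)→{7,10}; (7,8)→{6,8,10}; (8,4)→{3,4,5}. Safe: 2. Place at column 2.
Row 10: attacked by (1,3)→{3}; (2,1)→{1,9}; (3,6)→{6}; (4,9)→{3,9}; (5,5)→{5,10}; (6,10)→{6,10}; (7,8)→{5,8}; (8,4)→{2,4,6}; (9,2)→{1,2,3}. Safe: 7. Place at column 7.
Columns [3, 1, 6, 9, 5, 10, 8, 4, 2, 7], r−c [-2, 1, -3, -5, 0, -4, -1, 4, 7, 3], r+c [4, 3, 9, 13, 10, 16, 15, 12, 11, 17] are all distinct, so no two queens attack.

(1,3) (2,1) (3,6) (4,9) (5,5) (6,10) (7,8) (8,4) (9,2) (10,7)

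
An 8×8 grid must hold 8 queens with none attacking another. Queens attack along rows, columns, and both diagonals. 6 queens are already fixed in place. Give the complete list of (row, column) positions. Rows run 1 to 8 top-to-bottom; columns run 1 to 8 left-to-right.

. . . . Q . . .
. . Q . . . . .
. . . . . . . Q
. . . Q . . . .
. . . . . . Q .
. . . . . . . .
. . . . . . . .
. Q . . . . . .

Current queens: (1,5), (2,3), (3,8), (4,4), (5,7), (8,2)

(1,5) (2,3) (3,8) (4,4) (5,7) (6,1) (7,6) (8,2)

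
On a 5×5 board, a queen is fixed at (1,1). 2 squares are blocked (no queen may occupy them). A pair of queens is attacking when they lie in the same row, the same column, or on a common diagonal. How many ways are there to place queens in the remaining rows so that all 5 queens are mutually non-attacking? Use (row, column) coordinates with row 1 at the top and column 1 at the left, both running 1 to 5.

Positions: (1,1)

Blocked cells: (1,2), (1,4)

2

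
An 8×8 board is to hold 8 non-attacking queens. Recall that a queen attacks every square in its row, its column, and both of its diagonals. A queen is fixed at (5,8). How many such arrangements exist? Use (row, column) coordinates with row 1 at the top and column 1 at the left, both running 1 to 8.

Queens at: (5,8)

Branch on row 1: col 1 → 1; col 2 → 1; col 3 → 4; col 5 → 5; col 6 → 4; col 7 → 3.
Sum: 1 + 1 + 4 + 5 + 4 + 3 = 18.

18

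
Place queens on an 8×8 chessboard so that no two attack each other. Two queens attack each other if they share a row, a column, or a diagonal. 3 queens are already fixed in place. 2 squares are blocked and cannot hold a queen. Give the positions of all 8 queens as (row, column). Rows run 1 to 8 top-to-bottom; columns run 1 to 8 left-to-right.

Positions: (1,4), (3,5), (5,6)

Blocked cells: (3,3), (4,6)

Row 2: attacked by (1,4)→{3,4,5}; (3,5)→{4,5,6}; (5,6)→{3,6}. Safe: 1, 2, 7, 8. Place at column 1.
Row 4: attacked by (1,4)→{1,4,7}; (2,1)→{1,3}; (3,5)→{4,5,6}; (5,6)→{5,6,7}. Blocked: 6. Safe: 2, 8. Place at column 8.
Row 6: attacked by (1,4)→{4}; (2,1)→{1,5}; (3,5)→{2,5,8}; (4,8)→{6,8}; (5,6)→{5,6,7}. Safe: 3. Place at column 3.
Row 7: attacked by (1,4)→{4}; (2,1)→{1,6}; (3,5)→{1,5}; (4,8)→{5,8}; (5,6)→{4,6,8}; (6,3)→{2,3,4}. Safe: 7. Place at column 7.
Row 8: attacked by (1,4)→{4}; (2,1)→{1,7}; (3,5)→{5}; (4,8)→{4,8}; (5,6)→{3,6}; (6,3)→{1,3,5}; (7,7)→{6,7,8}. Safe: 2. Place at column 2.
Columns [4, 1, 5, 8, 6, 3, 7, 2], r−c [-3, 1, -2, -4, -1, 3, 0, 6], r+c [5, 3, 8, 12, 11, 9, 14, 10] are all distinct, so no two queens attack.

(1,4) (2,1) (3,5) (4,8) (5,6) (6,3) (7,7) (8,2)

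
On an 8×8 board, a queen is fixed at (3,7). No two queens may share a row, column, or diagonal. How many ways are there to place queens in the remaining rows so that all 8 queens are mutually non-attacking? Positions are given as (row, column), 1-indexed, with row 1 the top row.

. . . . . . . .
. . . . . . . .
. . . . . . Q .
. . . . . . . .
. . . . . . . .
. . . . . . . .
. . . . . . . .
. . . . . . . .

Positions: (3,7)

Branch on row 1: col 1 → 0; col 2 → 2; col 3 → 2; col 4 → 3; col 6 → 7; col 8 → 0.
Sum: 0 + 2 + 2 + 3 + 7 + 0 = 14.

14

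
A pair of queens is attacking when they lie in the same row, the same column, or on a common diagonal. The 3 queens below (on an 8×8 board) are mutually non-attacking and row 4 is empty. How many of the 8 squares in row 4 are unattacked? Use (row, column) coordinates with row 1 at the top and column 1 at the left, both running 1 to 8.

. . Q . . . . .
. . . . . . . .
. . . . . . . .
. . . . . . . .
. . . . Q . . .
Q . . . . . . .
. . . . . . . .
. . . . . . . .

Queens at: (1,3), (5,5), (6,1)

3

(1,3) attacks row 4 at column 3 and diagonals 6.
(5,5) attacks row 4 at column 5 and diagonals 4, 6.
(6,1) attacks row 4 at column 1 and diagonals 3.
Attacked columns: {1, 3, 4, 5, 6}. Safe: {2, 7, 8}.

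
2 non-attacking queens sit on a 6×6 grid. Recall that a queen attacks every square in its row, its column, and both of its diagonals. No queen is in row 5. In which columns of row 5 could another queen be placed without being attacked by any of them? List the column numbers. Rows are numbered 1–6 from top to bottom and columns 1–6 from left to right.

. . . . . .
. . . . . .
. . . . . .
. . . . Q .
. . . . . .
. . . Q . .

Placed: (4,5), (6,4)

columns 1, 2

(4,5) attacks row 5 at column 5 and diagonals 4, 6.
(6,4) attacks row 5 at column 4 and diagonals 3, 5.
Attacked columns: {3, 4, 5, 6}. Safe: {1, 2}.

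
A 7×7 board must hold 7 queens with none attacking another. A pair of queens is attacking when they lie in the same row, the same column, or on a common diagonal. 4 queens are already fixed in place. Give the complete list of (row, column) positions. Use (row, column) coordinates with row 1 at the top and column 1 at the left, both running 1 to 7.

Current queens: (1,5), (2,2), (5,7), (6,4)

Row 3: attacked by (1,5)→{3,5,7}; (2,2)→{1,2,3}; (5,7)→{5,7}; (6,4)→{1,4,7}. Safe: 6. Place at column 6.
Row 4: attacked by (1,5)→{2,5}; (2,2)→{2,4}; (3,6)→{5,6,7}; (5,7)→{6,7}; (6,4)→{2,4,6}. Safe: 1, 3. Place at column 3.
Row 7: attacked by (1,5)→{5}; (2,2)→{2,7}; (3,6)→{2,6}; (4,3)→{3,6}; (5,7)→{5,7}; (6,4)→{3,4,5}. Safe: 1. Place at column 1.
Columns [5, 2, 6, 3, 7, 4, 1], r−c [-4, 0, -3, 1, -2, 2, 6], r+c [6, 4, 9, 7, 12, 10, 8] are all distinct, so no two queens attack.

(1,5) (2,2) (3,6) (4,3) (5,7) (6,4) (7,1)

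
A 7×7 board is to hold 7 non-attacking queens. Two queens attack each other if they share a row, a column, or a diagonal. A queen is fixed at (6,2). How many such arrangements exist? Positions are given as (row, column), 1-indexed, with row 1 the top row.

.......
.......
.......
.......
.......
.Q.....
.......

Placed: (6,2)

4

Branch on row 1: col 1 → 1; col 3 → 1; col 4 → 0; col 5 → 1; col 6 → 1.
Sum: 1 + 1 + 0 + 1 + 1 = 4.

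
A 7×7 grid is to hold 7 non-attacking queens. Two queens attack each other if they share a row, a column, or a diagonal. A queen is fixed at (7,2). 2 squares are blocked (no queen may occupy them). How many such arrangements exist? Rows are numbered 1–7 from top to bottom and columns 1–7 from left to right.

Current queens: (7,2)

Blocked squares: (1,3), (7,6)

Branch on row 1: col 1 → 0; col 4 → 1; col 5 → 1; col 6 → 4; col 7 → 1.
Sum: 0 + 1 + 1 + 4 + 1 = 7.

7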